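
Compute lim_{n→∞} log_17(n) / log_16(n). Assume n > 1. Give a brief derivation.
lim = ln(16) / ln(17) = log_17(16)

Change of base: log_17(n) = ln n / ln 17 and log_16(n) = ln n / ln 16. The ratio is (ln n / ln 17) · (ln 16 / ln n) = ln 16 / ln 17, a constant independent of n. So the limit is ln 16 / ln 17 = log_17(16).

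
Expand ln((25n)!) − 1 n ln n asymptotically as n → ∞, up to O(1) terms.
ln((25n)!) − 1 n ln n = 24 n ln n + 25(ln 25 − 1) n + (1/2) ln(2π·25n) + O(1/n)

Stirling: ln((25n)!) = 25n ln(25n) − 25n + (1/2) ln(2π·25n) + O(1/n).
Expand 25n ln(25n) = 25n (ln n + ln 25) = 25n ln n + 25n ln 25.
Subtract 1n ln n: leading term is (25 − 1) n ln n = 24 n ln n. The next term is 25n ln 25 − 25n = 25(ln 25 − 1) n. Then the (1/2) ln(2π·25n) correction.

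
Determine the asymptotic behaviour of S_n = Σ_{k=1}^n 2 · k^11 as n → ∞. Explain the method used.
S_n ~ n^12 / 6

By integral comparison (Euler-Maclaurin), Σ_{k=1}^n 2 · k^11 = 2 · ∫_0^n x^11 dx + O(n^11) = 2 · n^12/12 = n^12 / 6 + O(n^11). (Equivalently, Faulhaber's formula gives the same leading term.)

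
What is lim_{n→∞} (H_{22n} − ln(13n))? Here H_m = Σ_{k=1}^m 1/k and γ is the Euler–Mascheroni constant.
lim = ln(22/13) + γ

By Euler-Maclaurin, H_m = ln m + γ + O(1/m). So
  H_{22n} − ln(13n) = ln(22n) + γ − ln(13n) + O(1/n)
                       = ln(22/13) + γ + O(1/n).
Hence the limit is ln(22/13) + γ.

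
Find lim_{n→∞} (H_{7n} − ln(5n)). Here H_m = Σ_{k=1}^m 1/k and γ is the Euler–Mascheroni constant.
lim = ln(7/5) + γ

By Euler-Maclaurin, H_m = ln m + γ + O(1/m). So
  H_{7n} − ln(5n) = ln(7n) + γ − ln(5n) + O(1/n)
                       = ln(7/5) + γ + O(1/n).
Hence the limit is ln(7/5) + γ.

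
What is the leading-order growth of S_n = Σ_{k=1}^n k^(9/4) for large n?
S_n ~ (4/13) · n^(13/4)

Integral comparison: Σ_{k=1}^n k^(9/4) = ∫_0^n x^(9/4) dx + O(n^(9/4)). The integral is n^(1 + 9/4) / (1 + 9/4) = n^((9+4)/4) / ((9+4)/4) = (4/13) · n^(13/4).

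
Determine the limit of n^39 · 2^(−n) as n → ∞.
lim = 0

Exponentials with base > 1 dominate every fixed polynomial: for any fixed c, n^c / 2^n → 0 as n → ∞ (e.g. by the ratio test, or by writing 2^n = e^(n ln 2) and noting e^(n ln 2) / n^c → ∞). Hence n^39 · 2^(−n) = n^39 / 2^n → 0.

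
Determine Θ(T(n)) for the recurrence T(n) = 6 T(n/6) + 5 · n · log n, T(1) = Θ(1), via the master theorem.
T(n) = Θ(n · (log n)^2)

Here log_6 6 = 1 and f(n) = 5 · n · log n = Θ(n^(log_6 6) · (log n)^1). This is the extended Case 2 of the master theorem (f matches the critical exponent up to log factors), giving T(n) = Θ(n^(log_6 6) · (log n)^(1+1)) = Θ(n · (log n)^2).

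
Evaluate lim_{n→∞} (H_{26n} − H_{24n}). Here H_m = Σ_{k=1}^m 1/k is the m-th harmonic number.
lim = ln(26/24) = ln(13/12)

Euler-Maclaurin gives H_m = ln m + γ + 1/(2m) + O(1/m^2). The γ and O(1/m) terms cancel in the difference:
  H_{26n} − H_{24n} = ln(26n) − ln(24n) + O(1/n) = ln(26/24) + O(1/n).
Hence the limit is ln(26/24) = ln(13/12).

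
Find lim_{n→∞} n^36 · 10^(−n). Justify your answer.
lim = 0

Exponentials with base > 1 dominate every fixed polynomial: for any fixed c, n^c / 10^n → 0 as n → ∞ (e.g. by the ratio test, or by writing 10^n = e^(n ln 10) and noting e^(n ln 10) / n^c → ∞). Hence n^36 · 10^(−n) = n^36 / 10^n → 0.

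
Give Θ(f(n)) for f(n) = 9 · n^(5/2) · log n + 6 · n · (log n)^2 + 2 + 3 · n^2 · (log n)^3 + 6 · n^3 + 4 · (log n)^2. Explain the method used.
f(n) ∈ Θ(n^3)

Compare the terms by growth order. For large n, n^a · (log n)^b dominates n^a' · (log n)^b' iff a > a', or (a = a' and b > b'). Ranking the 6 terms shows the dominant one is 6 · n^3. Hence f(n) ∈ Θ(n^3).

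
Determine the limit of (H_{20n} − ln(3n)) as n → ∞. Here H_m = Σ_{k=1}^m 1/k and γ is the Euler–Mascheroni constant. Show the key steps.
lim = ln(20/3) + γ

By Euler-Maclaurin, H_m = ln m + γ + O(1/m). So
  H_{20n} − ln(3n) = ln(20n) + γ − ln(3n) + O(1/n)
                       = ln(20/3) + γ + O(1/n).
Hence the limit is ln(20/3) + γ.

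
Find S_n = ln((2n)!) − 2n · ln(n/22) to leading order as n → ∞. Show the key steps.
S_n ~ 2n · (ln 44 − 1) + O(ln n)

Stirling: ln((2n)!) = 2n ln(2n) − 2n + O(ln n).
  S_n = 2n ln(2n) − 2n − 2n ln(n/22) + O(ln n)
      = 2n ln(2n) − 2n ln n + 2n ln 22 − 2n + O(ln n)
      = 2n ln 2 + 2n ln 22 − 2n + O(ln n)
      = 2n (ln 44 − 1) + O(ln n).
Numerically ln(44) − 1 ≈ 2.7842.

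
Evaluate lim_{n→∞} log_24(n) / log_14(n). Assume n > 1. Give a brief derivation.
lim = ln(14) / ln(24) = log_24(14)

Change of base: log_24(n) = ln n / ln 24 and log_14(n) = ln n / ln 14. The ratio is (ln n / ln 24) · (ln 14 / ln n) = ln 14 / ln 24, a constant independent of n. So the limit is ln 14 / ln 24 = log_24(14).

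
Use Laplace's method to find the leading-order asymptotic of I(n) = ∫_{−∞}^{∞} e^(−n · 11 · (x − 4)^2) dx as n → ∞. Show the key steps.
I(n) = sqrt(π/(11n))

Here φ(x) = 11 · (x − 4)^2 has its unique minimum at x* = 4 with φ(x*) = 0 and φ''(x*) = 22. Laplace's method gives
  I(n) ~ e^(−n φ(x*)) · sqrt(2π / (n · φ''(x*))) = sqrt(2π / (22n)) = sqrt(π/(11n)).
This is exact: substituting u = (x − 4)·sqrt(11n) gives I(n) = (1/sqrt(11n)) ∫_{−∞}^{∞} e^(−u^2) du = sqrt(π/(11n)).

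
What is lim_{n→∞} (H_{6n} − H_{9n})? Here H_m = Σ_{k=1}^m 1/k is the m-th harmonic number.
lim = ln(6/9) = ln(2/3)

Euler-Maclaurin gives H_m = ln m + γ + 1/(2m) + O(1/m^2). The γ and O(1/m) terms cancel in the difference:
  H_{6n} − H_{9n} = ln(6n) − ln(9n) + O(1/n) = ln(6/9) + O(1/n).
Hence the limit is ln(6/9) = ln(2/3).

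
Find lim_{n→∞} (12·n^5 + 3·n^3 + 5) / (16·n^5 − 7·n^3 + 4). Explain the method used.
lim = 12/16 = 3/4

For large n the leading n^5 terms dominate both numerator and denominator. Dividing top and bottom by n^5, every other term tends to 0, leaving 12/16 = 3/4.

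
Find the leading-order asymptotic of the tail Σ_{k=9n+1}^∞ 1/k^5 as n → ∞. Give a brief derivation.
Σ_{k>9n} 1/k^5 ~ 1/(4 · (9n)^4)

Compare to the integral: ∫_{9n}^∞ x^(−5) dx = [−x^(−4)/4]_{9n}^∞ = 1/((5−1)·(9n)^4). Euler-Maclaurin then gives
  Σ_{k>9n} 1/k^5 = ∫_{9n}^∞ dx/x^5 − 1/(2·(9n)^5) + O(1/(9n)^6).
(Equivalently this is ζ(5) − Σ_{k≤9n} 1/k^5.)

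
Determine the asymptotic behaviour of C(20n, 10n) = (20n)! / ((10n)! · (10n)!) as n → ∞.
C(20n, 10n) ~ (4)^(10n) · sqrt(1/(π·10n))

Write N = 10n. Apply Stirling to each factorial:
  (2N)! ~ sqrt(2π·2N) · (2N/e)^(2N),
  N! ~ sqrt(2π N) · (N/e)^N,
  (1N)! ~ sqrt(2π·1N) · (1N/e)^(1N).
The exponential factors combine to (2N)^(2N) / (N^N · (1N)^(1N)) = 2^(2N)/1^(1N) = (2^2/1^1)^N = (4)^N.
The square-root prefactors combine to sqrt(2π·2N) / (sqrt(2π N)·sqrt(2π·1N)) = sqrt(2 / (2π·1·N)) = sqrt(1/(π·10n)).
Substituting N = 10n: C(20n, 10n) ~ (4)^(10n) · sqrt(1/(π·10n)).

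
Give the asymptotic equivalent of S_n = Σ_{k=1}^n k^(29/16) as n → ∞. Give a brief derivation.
S_n ~ (16/45) · n^(45/16)

Integral comparison: Σ_{k=1}^n k^(29/16) = ∫_0^n x^(29/16) dx + O(n^(29/16)). The integral is n^(1 + 29/16) / (1 + 29/16) = n^((29+16)/16) / ((29+16)/16) = (16/45) · n^(45/16).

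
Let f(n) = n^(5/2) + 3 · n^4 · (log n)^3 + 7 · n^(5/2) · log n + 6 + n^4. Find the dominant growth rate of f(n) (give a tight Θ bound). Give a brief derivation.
f(n) ∈ Θ(n^4 · (log n)^3)

Compare the terms by growth order. For large n, n^a · (log n)^b dominates n^a' · (log n)^b' iff a > a', or (a = a' and b > b'). Ranking the 5 terms shows the dominant one is 3 · n^4 · (log n)^3. Hence f(n) ∈ Θ(n^4 · (log n)^3).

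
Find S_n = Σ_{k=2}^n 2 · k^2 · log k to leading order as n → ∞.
S_n ~ 2 · n^3 log n / 3 − 2 · n^3 / 9

By integral comparison, S_n = ∫_1^n 2 · x^2 · log x dx + O(n^2 · log n). For the integral, ∫ x^2 log x dx = n^3 log n / 3 − n^3/9 (integration by parts). Hence S_n ~ 2 · n^3 log n / 3 − 2 · n^3 / 9.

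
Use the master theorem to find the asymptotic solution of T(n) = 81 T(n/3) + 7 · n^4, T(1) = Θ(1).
T(n) = Θ(n^4 log n)

log_3 81 = 4, and f(n) = 7 · n^4 = Θ(n^(log_3 81)). This is Case 2 of the master theorem: T(n) = Θ(f(n) · log n) = Θ(n^4 log n).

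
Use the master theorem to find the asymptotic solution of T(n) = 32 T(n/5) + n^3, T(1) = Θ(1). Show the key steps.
T(n) = Θ(n^3)

log_5 32 ≈ 2.153. f(n) = n^3 dominates n^(log_5 32) since 3 > 2.153, and the regularity condition a·f(n/b) = 32·(n/5)^3 = (32/125)·n^3 ≤ c·f(n) holds with c = 32/125 ≈ 0.256 < 1. So this is Case 3: T(n) = Θ(f(n)) = Θ(n^3).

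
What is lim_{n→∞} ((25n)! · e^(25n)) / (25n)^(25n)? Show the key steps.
lim = ∞

Stirling: (25n)! ~ sqrt(2π·25n) · (25n/e)^(25n). Hence
  (25n)! · e^(25n) / (25n)^(25n) ~ sqrt(2π·25n) = sqrt(2π·25) · sqrt(n) → ∞.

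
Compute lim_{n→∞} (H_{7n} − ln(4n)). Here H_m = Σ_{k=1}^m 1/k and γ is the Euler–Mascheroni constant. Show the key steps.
lim = ln(7/4) + γ

By Euler-Maclaurin, H_m = ln m + γ + O(1/m). So
  H_{7n} − ln(4n) = ln(7n) + γ − ln(4n) + O(1/n)
                       = ln(7/4) + γ + O(1/n).
Hence the limit is ln(7/4) + γ.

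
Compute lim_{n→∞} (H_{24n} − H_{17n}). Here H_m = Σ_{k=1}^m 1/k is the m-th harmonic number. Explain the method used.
lim = ln(24/17)

Euler-Maclaurin gives H_m = ln m + γ + 1/(2m) + O(1/m^2). The γ and O(1/m) terms cancel in the difference:
  H_{24n} − H_{17n} = ln(24n) − ln(17n) + O(1/n) = ln(24/17) + O(1/n).
Hence the limit is ln(24/17).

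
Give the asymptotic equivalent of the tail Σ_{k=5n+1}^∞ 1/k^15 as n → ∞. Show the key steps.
Σ_{k>5n} 1/k^15 ~ 1/(14 · (5n)^14)

Compare to the integral: ∫_{5n}^∞ x^(−15) dx = [−x^(−14)/14]_{5n}^∞ = 1/((15−1)·(5n)^14). Euler-Maclaurin then gives
  Σ_{k>5n} 1/k^15 = ∫_{5n}^∞ dx/x^15 − 1/(2·(5n)^15) + O(1/(5n)^16).
(Equivalently this is ζ(15) − Σ_{k≤5n} 1/k^15.)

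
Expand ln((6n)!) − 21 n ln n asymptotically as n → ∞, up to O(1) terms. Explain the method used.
ln((6n)!) − 21 n ln n = −15 n ln n + 6(ln 6 − 1) n + (1/2) ln(2π·6n) + O(1/n)

Stirling: ln((6n)!) = 6n ln(6n) − 6n + (1/2) ln(2π·6n) + O(1/n).
Expand 6n ln(6n) = 6n (ln n + ln 6) = 6n ln n + 6n ln 6.
Subtract 21n ln n: leading term is (6 − 21) n ln n = −15 n ln n. The next term is 6n ln 6 − 6n = 6(ln 6 − 1) n. Then the (1/2) ln(2π·6n) correction.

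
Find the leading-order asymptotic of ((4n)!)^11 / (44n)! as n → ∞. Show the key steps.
((4n)!)^11/(44n)! ~ ((2π·4n)^(10/2) / sqrt(11)) · 11^(−11·4n)  →  0

Write N = 4n. Stirling: N! ~ sqrt(2π N)(N/e)^N and (11N)! ~ sqrt(2π·11N)·(11N/e)^(11N).
  (N!)^11/(11N)! ~ (2π N)^(11/2) (N/e)^(11N) / [sqrt(2π·11N) (11N/e)^(11N)]
     = (2π N)^(11/2) / sqrt(2π·11N) · (N/(11N))^(11N)
     = (2π N)^((11−1)/2) / sqrt(11) · 11^(−11N).
Since 11^11 > 1, the factor 11^(−11N) decays exponentially, so the ratio → 0. Substituting N = 4n gives the stated form.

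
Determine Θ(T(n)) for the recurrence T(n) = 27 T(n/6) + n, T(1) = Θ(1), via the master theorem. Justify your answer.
T(n) = Θ(n^(log_6 27))

Master theorem: compare f(n) = n to n^(log_6 27) where log_6 27 ≈ 1.839. Since 1 < log_6 27, we have f(n) = O(n^(log_6 27 − ε)) for some ε > 0 — Case 1. Hence T(n) = Θ(n^(log_6 27)).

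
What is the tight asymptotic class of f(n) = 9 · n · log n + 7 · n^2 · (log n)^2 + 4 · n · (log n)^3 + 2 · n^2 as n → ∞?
f(n) ∈ Θ(n^2 · (log n)^2)

Compare the terms by growth order. For large n, n^a · (log n)^b dominates n^a' · (log n)^b' iff a > a', or (a = a' and b > b'). Ranking the 4 terms shows the dominant one is 7 · n^2 · (log n)^2. Hence f(n) ∈ Θ(n^2 · (log n)^2).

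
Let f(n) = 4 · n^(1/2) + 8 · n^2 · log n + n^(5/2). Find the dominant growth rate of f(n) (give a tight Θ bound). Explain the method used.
f(n) ∈ Θ(n^(5/2))

Compare the terms by growth order. For large n, n^a · (log n)^b dominates n^a' · (log n)^b' iff a > a', or (a = a' and b > b'). Ranking the 3 terms shows the dominant one is n^(5/2). Hence f(n) ∈ Θ(n^(5/2)).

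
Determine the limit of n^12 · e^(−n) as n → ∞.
lim = 0

Exponentials with base > 1 dominate every fixed polynomial: for any fixed c, n^c / e^n → 0 as n → ∞ (e.g. by the ratio test, or since e^n grows faster than any power of n). Hence n^12 · e^(−n) = n^12 / e^n → 0.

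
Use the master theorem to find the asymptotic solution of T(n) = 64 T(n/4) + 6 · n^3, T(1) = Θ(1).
T(n) = Θ(n^3 log n)

log_4 64 = 3, and f(n) = 6 · n^3 = Θ(n^(log_4 64)). This is Case 2 of the master theorem: T(n) = Θ(f(n) · log n) = Θ(n^3 log n).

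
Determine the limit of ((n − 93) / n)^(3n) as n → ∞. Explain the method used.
lim = e^(−279)

Rewrite as (1 − 93/n)^(3n). By the standard limit (1 + x/n)^n → e^x, we have (1 − 93/n)^n → e^(−93), and raising to the 3rd power gives e^(−279).
More precisely, ln[(1 − 93/n)^(3n)] = 3n · ln(1 − 93/n) = 3n · (-93/n + O(1/n^2)) = -279 + O(1/n) → -279.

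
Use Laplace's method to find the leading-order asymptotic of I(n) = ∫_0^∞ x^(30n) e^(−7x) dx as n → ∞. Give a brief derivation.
I(n) ~ (sqrt(2π·30n) / 7) · (30n/(7e))^(30n)

Write the integrand as exp(30n ln x − 7x) and set f(x) = 30n ln x − 7x. Then f'(x) = 30n/x − 7 = 0 at x* = 30n/7, and f''(x*) = −30n/x*^2 = −7^2/(30n). Laplace's method (interior maximum) gives
  I(n) ~ e^(f(x*)) · sqrt(2π / |f''(x*)|)
        = exp(30n ln(30n/7) − 30n) · sqrt(2π · 30n / 7^2)
        = (30n/7)^(30n) e^(−30n) · sqrt(2π·30n) / 7
        = (sqrt(2π·30n) / 7) · (30n/(7e))^(30n).
This matches Γ(30n+1)/7^(30n+1) with Stirling applied to Γ.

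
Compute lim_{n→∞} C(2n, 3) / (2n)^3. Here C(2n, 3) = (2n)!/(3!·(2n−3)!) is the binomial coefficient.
lim = 1/3! = 1/6

With N = 2n → ∞: C(N, 3) / N^3 = [N(N−1)…(N−2)] / (3! · N^3) = (1/3!) · 1 · (1 − 1/(2n)) · (1 − 2/(2n)). Each factor → 1 as N → ∞, so the limit is 1/3! = 1/6.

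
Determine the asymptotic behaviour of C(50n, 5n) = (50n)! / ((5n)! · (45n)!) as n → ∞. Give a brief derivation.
C(50n, 5n) ~ (10000000000/387420489)^(5n) · sqrt(5/(9π·5n))

Write N = 5n. Apply Stirling to each factorial:
  (10N)! ~ sqrt(2π·10N) · (10N/e)^(10N),
  N! ~ sqrt(2π N) · (N/e)^N,
  (9N)! ~ sqrt(2π·9N) · (9N/e)^(9N).
The exponential factors combine to (10N)^(10N) / (N^N · (9N)^(9N)) = 10^(10N)/9^(9N) = (10^10/9^9)^N = (10000000000/387420489)^N.
The square-root prefactors combine to sqrt(2π·10N) / (sqrt(2π N)·sqrt(2π·9N)) = sqrt(10 / (2π·9·N)) = sqrt(5/(9π·5n)).
Substituting N = 5n: C(50n, 5n) ~ (10000000000/387420489)^(5n) · sqrt(5/(9π·5n)).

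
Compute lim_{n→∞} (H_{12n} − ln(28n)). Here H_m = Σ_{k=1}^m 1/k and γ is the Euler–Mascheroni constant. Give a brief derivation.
lim = ln(3/7) + γ

By Euler-Maclaurin, H_m = ln m + γ + O(1/m). So
  H_{12n} − ln(28n) = ln(12n) + γ − ln(28n) + O(1/n)
                       = ln(12/28) + γ + O(1/n).
Hence the limit is ln(12/28) + γ (= ln(3/7)).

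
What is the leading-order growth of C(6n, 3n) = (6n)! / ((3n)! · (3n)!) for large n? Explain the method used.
C(6n, 3n) ~ (4)^(3n) · sqrt(1/(π·3n))

Write N = 3n. Apply Stirling to each factorial:
  (2N)! ~ sqrt(2π·2N) · (2N/e)^(2N),
  N! ~ sqrt(2π N) · (N/e)^N,
  (1N)! ~ sqrt(2π·1N) · (1N/e)^(1N).
The exponential factors combine to (2N)^(2N) / (N^N · (1N)^(1N)) = 2^(2N)/1^(1N) = (2^2/1^1)^N = (4)^N.
The square-root prefactors combine to sqrt(2π·2N) / (sqrt(2π N)·sqrt(2π·1N)) = sqrt(2 / (2π·1·N)) = sqrt(1/(π·3n)).
Substituting N = 3n: C(6n, 3n) ~ (4)^(3n) · sqrt(1/(π·3n)).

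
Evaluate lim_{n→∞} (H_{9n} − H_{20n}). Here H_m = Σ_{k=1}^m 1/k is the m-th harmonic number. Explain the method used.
lim = ln(9/20)

Euler-Maclaurin gives H_m = ln m + γ + 1/(2m) + O(1/m^2). The γ and O(1/m) terms cancel in the difference:
  H_{9n} − H_{20n} = ln(9n) − ln(20n) + O(1/n) = ln(9/20) + O(1/n).
Hence the limit is ln(9/20).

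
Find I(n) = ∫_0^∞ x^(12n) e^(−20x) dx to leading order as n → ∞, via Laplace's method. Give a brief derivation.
I(n) ~ (sqrt(2π·12n) / 20) · (12n/(20e))^(12n)

Write the integrand as exp(12n ln x − 20x) and set f(x) = 12n ln x − 20x. Then f'(x) = 12n/x − 20 = 0 at x* = 12n/20, and f''(x*) = −12n/x*^2 = −20^2/(12n). Laplace's method (interior maximum) gives
  I(n) ~ e^(f(x*)) · sqrt(2π / |f''(x*)|)
        = exp(12n ln(12n/20) − 12n) · sqrt(2π · 12n / 20^2)
        = (12n/20)^(12n) e^(−12n) · sqrt(2π·12n) / 20
        = (sqrt(2π·12n) / 20) · (12n/(20e))^(12n).
This matches Γ(12n+1)/20^(12n+1) with Stirling applied to Γ.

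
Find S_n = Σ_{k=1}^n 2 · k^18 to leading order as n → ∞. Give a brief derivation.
S_n ~ 2 · n^19 / 19

By integral comparison (Euler-Maclaurin), Σ_{k=1}^n 2 · k^18 = 2 · ∫_0^n x^18 dx + O(n^18) = 2 · n^19/19 + O(n^18). (Equivalently, Faulhaber's formula gives the same leading term.)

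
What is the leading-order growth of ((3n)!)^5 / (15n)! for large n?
((3n)!)^5/(15n)! ~ ((2π·3n)^(4/2) / sqrt(5)) · 5^(−5·3n)  →  0

Write N = 3n. Stirling: N! ~ sqrt(2π N)(N/e)^N and (5N)! ~ sqrt(2π·5N)·(5N/e)^(5N).
  (N!)^5/(5N)! ~ (2π N)^(5/2) (N/e)^(5N) / [sqrt(2π·5N) (5N/e)^(5N)]
     = (2π N)^(5/2) / sqrt(2π·5N) · (N/(5N))^(5N)
     = (2π N)^((5−1)/2) / sqrt(5) · 5^(−5N).
Since 5^5 > 1, the factor 5^(−5N) decays exponentially, so the ratio → 0. Substituting N = 3n gives the stated form.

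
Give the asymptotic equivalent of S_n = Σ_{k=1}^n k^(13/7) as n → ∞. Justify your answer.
S_n ~ (7/20) · n^(20/7)

Integral comparison: Σ_{k=1}^n k^(13/7) = ∫_0^n x^(13/7) dx + O(n^(13/7)). The integral is n^(1 + 13/7) / (1 + 13/7) = n^((13+7)/7) / ((13+7)/7) = (7/20) · n^(20/7).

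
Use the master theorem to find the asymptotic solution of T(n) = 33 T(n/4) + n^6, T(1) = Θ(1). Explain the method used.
T(n) = Θ(n^6)

log_4 33 ≈ 2.522. f(n) = n^6 dominates n^(log_4 33) since 6 > 2.522, and the regularity condition a·f(n/b) = 33·(n/4)^6 = (33/4096)·n^6 ≤ c·f(n) holds with c = 33/4096 ≈ 0.00806 < 1. So this is Case 3: T(n) = Θ(f(n)) = Θ(n^6).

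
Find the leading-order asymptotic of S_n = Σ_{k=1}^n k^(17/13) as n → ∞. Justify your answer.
S_n ~ (13/30) · n^(30/13)

Integral comparison: Σ_{k=1}^n k^(17/13) = ∫_0^n x^(17/13) dx + O(n^(17/13)). The integral is n^(1 + 17/13) / (1 + 17/13) = n^((17+13)/13) / ((17+13)/13) = (13/30) · n^(30/13).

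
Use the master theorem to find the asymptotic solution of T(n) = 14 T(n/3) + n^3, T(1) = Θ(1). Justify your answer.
T(n) = Θ(n^3)

log_3 14 ≈ 2.402. f(n) = n^3 dominates n^(log_3 14) since 3 > 2.402, and the regularity condition a·f(n/b) = 14·(n/3)^3 = (14/27)·n^3 ≤ c·f(n) holds with c = 14/27 ≈ 0.519 < 1. So this is Case 3: T(n) = Θ(f(n)) = Θ(n^3).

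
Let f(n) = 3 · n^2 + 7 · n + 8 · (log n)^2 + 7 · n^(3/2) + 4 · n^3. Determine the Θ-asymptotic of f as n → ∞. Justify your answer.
f(n) ∈ Θ(n^3)

Compare the terms by growth order. For large n, n^a · (log n)^b dominates n^a' · (log n)^b' iff a > a', or (a = a' and b > b'). Ranking the 5 terms shows the dominant one is 4 · n^3. Hence f(n) ∈ Θ(n^3).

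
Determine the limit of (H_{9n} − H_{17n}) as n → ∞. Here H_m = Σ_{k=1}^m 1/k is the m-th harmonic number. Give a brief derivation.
lim = ln(9/17)

Euler-Maclaurin gives H_m = ln m + γ + 1/(2m) + O(1/m^2). The γ and O(1/m) terms cancel in the difference:
  H_{9n} − H_{17n} = ln(9n) − ln(17n) + O(1/n) = ln(9/17) + O(1/n).
Hence the limit is ln(9/17).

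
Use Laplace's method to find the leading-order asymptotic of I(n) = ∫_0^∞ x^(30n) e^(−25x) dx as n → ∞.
I(n) ~ (sqrt(2π·30n) / 25) · (30n/(25e))^(30n)

Write the integrand as exp(30n ln x − 25x) and set f(x) = 30n ln x − 25x. Then f'(x) = 30n/x − 25 = 0 at x* = 30n/25, and f''(x*) = −30n/x*^2 = −25^2/(30n). Laplace's method (interior maximum) gives
  I(n) ~ e^(f(x*)) · sqrt(2π / |f''(x*)|)
        = exp(30n ln(30n/25) − 30n) · sqrt(2π · 30n / 25^2)
        = (30n/25)^(30n) e^(−30n) · sqrt(2π·30n) / 25
        = (sqrt(2π·30n) / 25) · (30n/(25e))^(30n).
This matches Γ(30n+1)/25^(30n+1) with Stirling applied to Γ.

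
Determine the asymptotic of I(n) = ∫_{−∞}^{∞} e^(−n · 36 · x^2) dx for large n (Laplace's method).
I(n) = sqrt(π/(36n))

Here φ(x) = 36 · x^2 has its unique minimum at x* = 0 with φ(x*) = 0 and φ''(x*) = 72. Laplace's method gives
  I(n) ~ e^(−n φ(x*)) · sqrt(2π / (n · φ''(x*))) = sqrt(2π / (72n)) = sqrt(π/(36n)).
This is exact: substituting u = (x − 0)·sqrt(36n) gives I(n) = (1/sqrt(36n)) ∫_{−∞}^{∞} e^(−u^2) du = sqrt(π/(36n)).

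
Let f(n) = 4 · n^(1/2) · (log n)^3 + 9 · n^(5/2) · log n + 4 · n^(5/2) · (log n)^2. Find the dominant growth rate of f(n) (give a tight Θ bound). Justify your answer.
f(n) ∈ Θ(n^(5/2) · (log n)^2)

Compare the terms by growth order. For large n, n^a · (log n)^b dominates n^a' · (log n)^b' iff a > a', or (a = a' and b > b'). Ranking the 3 terms shows the dominant one is 4 · n^(5/2) · (log n)^2. Hence f(n) ∈ Θ(n^(5/2) · (log n)^2).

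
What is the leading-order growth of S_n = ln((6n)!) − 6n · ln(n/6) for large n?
S_n ~ 6n · (ln 36 − 1) + O(ln n)

Stirling: ln((6n)!) = 6n ln(6n) − 6n + O(ln n).
  S_n = 6n ln(6n) − 6n − 6n ln(n/6) + O(ln n)
      = 6n ln(6n) − 6n ln n + 6n ln 6 − 6n + O(ln n)
      = 6n ln 6 + 6n ln 6 − 6n + O(ln n)
      = 6n (ln 36 − 1) + O(ln n).
Numerically ln(36) − 1 ≈ 2.5835.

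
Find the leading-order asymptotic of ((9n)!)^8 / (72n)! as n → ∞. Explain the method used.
((9n)!)^8/(72n)! ~ ((2π·9n)^(7/2) / sqrt(8)) · 8^(−8·9n)  →  0

Write N = 9n. Stirling: N! ~ sqrt(2π N)(N/e)^N and (8N)! ~ sqrt(2π·8N)·(8N/e)^(8N).
  (N!)^8/(8N)! ~ (2π N)^(8/2) (N/e)^(8N) / [sqrt(2π·8N) (8N/e)^(8N)]
     = (2π N)^(8/2) / sqrt(2π·8N) · (N/(8N))^(8N)
     = (2π N)^((8−1)/2) / sqrt(8) · 8^(−8N).
Since 8^8 > 1, the factor 8^(−8N) decays exponentially, so the ratio → 0. Substituting N = 9n gives the stated form.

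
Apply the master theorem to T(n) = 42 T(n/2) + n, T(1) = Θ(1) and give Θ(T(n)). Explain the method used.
T(n) = Θ(n^(log_2 42))

Master theorem: compare f(n) = n to n^(log_2 42) where log_2 42 ≈ 5.392. Since 1 < log_2 42, we have f(n) = O(n^(log_2 42 − ε)) for some ε > 0 — Case 1. Hence T(n) = Θ(n^(log_2 42)).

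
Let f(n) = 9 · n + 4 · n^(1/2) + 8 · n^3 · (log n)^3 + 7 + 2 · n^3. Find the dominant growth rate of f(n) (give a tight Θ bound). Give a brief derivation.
f(n) ∈ Θ(n^3 · (log n)^3)

Compare the terms by growth order. For large n, n^a · (log n)^b dominates n^a' · (log n)^b' iff a > a', or (a = a' and b > b'). Ranking the 5 terms shows the dominant one is 8 · n^3 · (log n)^3. Hence f(n) ∈ Θ(n^3 · (log n)^3).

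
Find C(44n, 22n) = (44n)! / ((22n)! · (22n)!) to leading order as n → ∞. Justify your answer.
C(44n, 22n) ~ (4)^(22n) · sqrt(1/(π·22n))

Write N = 22n. Apply Stirling to each factorial:
  (2N)! ~ sqrt(2π·2N) · (2N/e)^(2N),
  N! ~ sqrt(2π N) · (N/e)^N,
  (1N)! ~ sqrt(2π·1N) · (1N/e)^(1N).
The exponential factors combine to (2N)^(2N) / (N^N · (1N)^(1N)) = 2^(2N)/1^(1N) = (2^2/1^1)^N = (4)^N.
The square-root prefactors combine to sqrt(2π·2N) / (sqrt(2π N)·sqrt(2π·1N)) = sqrt(2 / (2π·1·N)) = sqrt(1/(π·22n)).
Substituting N = 22n: C(44n, 22n) ~ (4)^(22n) · sqrt(1/(π·22n)).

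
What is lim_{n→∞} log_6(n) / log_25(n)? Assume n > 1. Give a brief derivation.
lim = ln(25) / ln(6) = log_6(25)

Change of base: log_6(n) = ln n / ln 6 and log_25(n) = ln n / ln 25. The ratio is (ln n / ln 6) · (ln 25 / ln n) = ln 25 / ln 6, a constant independent of n. So the limit is ln 25 / ln 6 = log_6(25).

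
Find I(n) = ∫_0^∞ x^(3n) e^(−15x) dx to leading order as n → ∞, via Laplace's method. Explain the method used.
I(n) ~ (sqrt(2π·3n) / 15) · (3n/(15e))^(3n)

Write the integrand as exp(3n ln x − 15x) and set f(x) = 3n ln x − 15x. Then f'(x) = 3n/x − 15 = 0 at x* = 3n/15, and f''(x*) = −3n/x*^2 = −15^2/(3n). Laplace's method (interior maximum) gives
  I(n) ~ e^(f(x*)) · sqrt(2π / |f''(x*)|)
        = exp(3n ln(3n/15) − 3n) · sqrt(2π · 3n / 15^2)
        = (3n/15)^(3n) e^(−3n) · sqrt(2π·3n) / 15
        = (sqrt(2π·3n) / 15) · (3n/(15e))^(3n).
This matches Γ(3n+1)/15^(3n+1) with Stirling applied to Γ.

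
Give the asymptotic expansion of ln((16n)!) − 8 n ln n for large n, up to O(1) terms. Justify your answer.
ln((16n)!) − 8 n ln n = 8 n ln n + 16(ln 16 − 1) n + (1/2) ln(2π·16n) + O(1/n)

Stirling: ln((16n)!) = 16n ln(16n) − 16n + (1/2) ln(2π·16n) + O(1/n).
Expand 16n ln(16n) = 16n (ln n + ln 16) = 16n ln n + 16n ln 16.
Subtract 8n ln n: leading term is (16 − 8) n ln n = 8 n ln n. The next term is 16n ln 16 − 16n = 16(ln 16 − 1) n. Then the (1/2) ln(2π·16n) correction.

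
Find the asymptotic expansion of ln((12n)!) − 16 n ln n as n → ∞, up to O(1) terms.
ln((12n)!) − 16 n ln n = −4 n ln n + 12(ln 12 − 1) n + (1/2) ln(2π·12n) + O(1/n)

Stirling: ln((12n)!) = 12n ln(12n) − 12n + (1/2) ln(2π·12n) + O(1/n).
Expand 12n ln(12n) = 12n (ln n + ln 12) = 12n ln n + 12n ln 12.
Subtract 16n ln n: leading term is (12 − 16) n ln n = −4 n ln n. The next term is 12n ln 12 − 12n = 12(ln 12 − 1) n. Then the (1/2) ln(2π·12n) correction.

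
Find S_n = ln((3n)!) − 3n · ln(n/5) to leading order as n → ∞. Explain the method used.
S_n ~ 3n · (ln 15 − 1) + O(ln n)

Stirling: ln((3n)!) = 3n ln(3n) − 3n + O(ln n).
  S_n = 3n ln(3n) − 3n − 3n ln(n/5) + O(ln n)
      = 3n ln(3n) − 3n ln n + 3n ln 5 − 3n + O(ln n)
      = 3n ln 3 + 3n ln 5 − 3n + O(ln n)
      = 3n (ln 15 − 1) + O(ln n).
Numerically ln(15) − 1 ≈ 1.7081.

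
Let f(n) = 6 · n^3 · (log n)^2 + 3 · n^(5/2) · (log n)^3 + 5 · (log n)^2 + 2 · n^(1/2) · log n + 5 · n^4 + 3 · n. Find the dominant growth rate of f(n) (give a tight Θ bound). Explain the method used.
f(n) ∈ Θ(n^4)

Compare the terms by growth order. For large n, n^a · (log n)^b dominates n^a' · (log n)^b' iff a > a', or (a = a' and b > b'). Ranking the 6 terms shows the dominant one is 5 · n^4. Hence f(n) ∈ Θ(n^4).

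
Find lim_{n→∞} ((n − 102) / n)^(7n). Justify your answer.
lim = e^(−714)

Rewrite as (1 − 102/n)^(7n). By the standard limit (1 + x/n)^n → e^x, we have (1 − 102/n)^n → e^(−102), and raising to the 7th power gives e^(−714).
More precisely, ln[(1 − 102/n)^(7n)] = 7n · ln(1 − 102/n) = 7n · (-102/n + O(1/n^2)) = -714 + O(1/n) → -714.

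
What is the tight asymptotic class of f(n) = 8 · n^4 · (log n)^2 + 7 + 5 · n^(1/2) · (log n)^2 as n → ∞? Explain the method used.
f(n) ∈ Θ(n^4 · (log n)^2)

Compare the terms by growth order. For large n, n^a · (log n)^b dominates n^a' · (log n)^b' iff a > a', or (a = a' and b > b'). Ranking the 3 terms shows the dominant one is 8 · n^4 · (log n)^2. Hence f(n) ∈ Θ(n^4 · (log n)^2).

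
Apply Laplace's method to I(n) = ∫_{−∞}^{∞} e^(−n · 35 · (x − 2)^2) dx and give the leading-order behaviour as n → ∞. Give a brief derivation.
I(n) = sqrt(π/(35n))

Here φ(x) = 35 · (x − 2)^2 has its unique minimum at x* = 2 with φ(x*) = 0 and φ''(x*) = 70. Laplace's method gives
  I(n) ~ e^(−n φ(x*)) · sqrt(2π / (n · φ''(x*))) = sqrt(2π / (70n)) = sqrt(π/(35n)).
This is exact: substituting u = (x − 2)·sqrt(35n) gives I(n) = (1/sqrt(35n)) ∫_{−∞}^{∞} e^(−u^2) du = sqrt(π/(35n)).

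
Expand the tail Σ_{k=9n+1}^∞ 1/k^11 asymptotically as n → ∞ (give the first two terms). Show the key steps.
Σ_{k>9n} 1/k^11 = 1/(10 · (9n)^10) − 1/(2 · (9n)^11) + O(1/(9n)^12)

Compare to the integral: ∫_{9n}^∞ x^(−11) dx = [−x^(−10)/10]_{9n}^∞ = 1/((11−1)·(9n)^10). The Euler-Maclaurin correction adds −f(9n)/2 = −1/(2·(9n)^11). Euler-Maclaurin then gives
  Σ_{k>9n} 1/k^11 = ∫_{9n}^∞ dx/x^11 − 1/(2·(9n)^11) + O(1/(9n)^12).
(Equivalently this is ζ(11) − Σ_{k≤9n} 1/k^11.)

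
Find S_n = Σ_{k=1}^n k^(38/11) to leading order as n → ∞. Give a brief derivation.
S_n ~ (11/49) · n^(49/11)

Integral comparison: Σ_{k=1}^n k^(38/11) = ∫_0^n x^(38/11) dx + O(n^(38/11)). The integral is n^(1 + 38/11) / (1 + 38/11) = n^((38+11)/11) / ((38+11)/11) = (11/49) · n^(49/11).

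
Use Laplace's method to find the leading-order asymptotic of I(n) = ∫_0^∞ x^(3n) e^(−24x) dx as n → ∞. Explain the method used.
I(n) ~ (sqrt(2π·3n) / 24) · (3n/(24e))^(3n)

Write the integrand as exp(3n ln x − 24x) and set f(x) = 3n ln x − 24x. Then f'(x) = 3n/x − 24 = 0 at x* = 3n/24, and f''(x*) = −3n/x*^2 = −24^2/(3n). Laplace's method (interior maximum) gives
  I(n) ~ e^(f(x*)) · sqrt(2π / |f''(x*)|)
        = exp(3n ln(3n/24) − 3n) · sqrt(2π · 3n / 24^2)
        = (3n/24)^(3n) e^(−3n) · sqrt(2π·3n) / 24
        = (sqrt(2π·3n) / 24) · (3n/(24e))^(3n).
This matches Γ(3n+1)/24^(3n+1) with Stirling applied to Γ.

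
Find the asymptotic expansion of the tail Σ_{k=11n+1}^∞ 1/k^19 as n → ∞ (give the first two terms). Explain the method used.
Σ_{k>11n} 1/k^19 = 1/(18 · (11n)^18) − 1/(2 · (11n)^19) + O(1/(11n)^20)

Compare to the integral: ∫_{11n}^∞ x^(−19) dx = [−x^(−18)/18]_{11n}^∞ = 1/((19−1)·(11n)^18). The Euler-Maclaurin correction adds −f(11n)/2 = −1/(2·(11n)^19). Euler-Maclaurin then gives
  Σ_{k>11n} 1/k^19 = ∫_{11n}^∞ dx/x^19 − 1/(2·(11n)^19) + O(1/(11n)^20).
(Equivalently this is ζ(19) − Σ_{k≤11n} 1/k^19.)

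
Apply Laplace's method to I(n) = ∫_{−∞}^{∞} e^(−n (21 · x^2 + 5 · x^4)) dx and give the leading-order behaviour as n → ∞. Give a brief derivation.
I(n) ~ sqrt(π/(21n))

φ(x) = 21 · x^2 + 5 · x^4 has its unique global minimum at x* = 0 (since φ'(x) = 42x + 20x^3 = 0 only at x = 0 for real x with both coefficients positive, and φ → ∞ as |x| → ∞). At x* = 0, φ(0) = 0 and φ''(0) = 42. Laplace's method then gives
  I(n) ~ sqrt(2π / (n · φ''(0))) · e^(−n φ(0)) = sqrt(2π / (42n)) = sqrt(π/(21n)).
The 5 · x^4 term contributes only at subleading order (an O(1/n) relative correction).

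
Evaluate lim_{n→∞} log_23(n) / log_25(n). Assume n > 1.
lim = ln(25) / ln(23) = log_23(25)

Change of base: log_23(n) = ln n / ln 23 and log_25(n) = ln n / ln 25. The ratio is (ln n / ln 23) · (ln 25 / ln n) = ln 25 / ln 23, a constant independent of n. So the limit is ln 25 / ln 23 = log_23(25).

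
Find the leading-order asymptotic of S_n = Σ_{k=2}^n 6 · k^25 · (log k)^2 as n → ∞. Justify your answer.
S_n ~ 3 · n^26 · (log n)^2 / 13

By integral comparison, S_n = ∫_1^n 6 · x^25 · (log x)^2 dx + O(n^25 · (log n)^2). For the integral, the leading term of ∫_1^n x^25 (log x)^2 dx is n^26/26 · (log n)^2 (by repeated integration by parts; each step lowers the log-exponent and produces a relatively O(1/log n) correction). Hence S_n ~ 3 · n^26 · (log n)^2 / 13.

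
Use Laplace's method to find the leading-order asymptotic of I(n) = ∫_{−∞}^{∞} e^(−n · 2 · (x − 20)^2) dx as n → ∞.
I(n) = sqrt(π/(2n))

Here φ(x) = 2 · (x − 20)^2 has its unique minimum at x* = 20 with φ(x*) = 0 and φ''(x*) = 4. Laplace's method gives
  I(n) ~ e^(−n φ(x*)) · sqrt(2π / (n · φ''(x*))) = sqrt(2π / (4n)) = sqrt(π/(2n)).
This is exact: substituting u = (x − 20)·sqrt(2n) gives I(n) = (1/sqrt(2n)) ∫_{−∞}^{∞} e^(−u^2) du = sqrt(π/(2n)).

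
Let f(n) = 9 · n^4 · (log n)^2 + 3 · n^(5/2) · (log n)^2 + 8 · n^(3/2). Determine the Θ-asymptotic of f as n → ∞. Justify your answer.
f(n) ∈ Θ(n^4 · (log n)^2)

Compare the terms by growth order. For large n, n^a · (log n)^b dominates n^a' · (log n)^b' iff a > a', or (a = a' and b > b'). Ranking the 3 terms shows the dominant one is 9 · n^4 · (log n)^2. Hence f(n) ∈ Θ(n^4 · (log n)^2).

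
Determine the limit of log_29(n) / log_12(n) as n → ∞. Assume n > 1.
lim = ln(12) / ln(29) = log_29(12)

Change of base: log_29(n) = ln n / ln 29 and log_12(n) = ln n / ln 12. The ratio is (ln n / ln 29) · (ln 12 / ln n) = ln 12 / ln 29, a constant independent of n. So the limit is ln 12 / ln 29 = log_29(12).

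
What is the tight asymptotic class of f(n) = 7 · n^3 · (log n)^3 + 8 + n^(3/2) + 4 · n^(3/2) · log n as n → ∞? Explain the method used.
f(n) ∈ Θ(n^3 · (log n)^3)

Compare the terms by growth order. For large n, n^a · (log n)^b dominates n^a' · (log n)^b' iff a > a', or (a = a' and b > b'). Ranking the 4 terms shows the dominant one is 7 · n^3 · (log n)^3. Hence f(n) ∈ Θ(n^3 · (log n)^3).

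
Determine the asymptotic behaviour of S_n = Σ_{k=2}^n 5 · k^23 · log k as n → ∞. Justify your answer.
S_n ~ 5 · n^24 log n / 24 − 5 · n^24 / 576

By integral comparison, S_n = ∫_1^n 5 · x^23 · log x dx + O(n^23 · log n). For the integral, ∫ x^23 log x dx = n^24 log n / 24 − n^24/576 (integration by parts). Hence S_n ~ 5 · n^24 log n / 24 − 5 · n^24 / 576.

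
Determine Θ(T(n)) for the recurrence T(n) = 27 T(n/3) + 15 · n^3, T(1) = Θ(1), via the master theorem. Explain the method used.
T(n) = Θ(n^3 log n)

log_3 27 = 3, and f(n) = 15 · n^3 = Θ(n^(log_3 27)). This is Case 2 of the master theorem: T(n) = Θ(f(n) · log n) = Θ(n^3 log n).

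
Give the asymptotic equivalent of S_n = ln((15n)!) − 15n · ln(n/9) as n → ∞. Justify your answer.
S_n ~ 15n · (ln 135 − 1) + O(ln n)

Stirling: ln((15n)!) = 15n ln(15n) − 15n + O(ln n).
  S_n = 15n ln(15n) − 15n − 15n ln(n/9) + O(ln n)
      = 15n ln(15n) − 15n ln n + 15n ln 9 − 15n + O(ln n)
      = 15n ln 15 + 15n ln 9 − 15n + O(ln n)
      = 15n (ln 135 − 1) + O(ln n).
Numerically ln(135) − 1 ≈ 3.9053.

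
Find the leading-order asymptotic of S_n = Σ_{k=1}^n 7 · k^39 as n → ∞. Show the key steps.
S_n ~ 7 · n^40 / 40

By integral comparison (Euler-Maclaurin), Σ_{k=1}^n 7 · k^39 = 7 · ∫_0^n x^39 dx + O(n^39) = 7 · n^40/40 + O(n^39). (Equivalently, Faulhaber's formula gives the same leading term.)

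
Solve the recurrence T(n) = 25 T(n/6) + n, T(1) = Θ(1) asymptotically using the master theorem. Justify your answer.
T(n) = Θ(n^(log_6 25))

Master theorem: compare f(n) = n to n^(log_6 25) where log_6 25 ≈ 1.796. Since 1 < log_6 25, we have f(n) = O(n^(log_6 25 − ε)) for some ε > 0 — Case 1. Hence T(n) = Θ(n^(log_6 25)).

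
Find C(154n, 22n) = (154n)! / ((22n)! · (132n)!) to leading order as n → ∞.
C(154n, 22n) ~ (823543/46656)^(22n) · sqrt(7/(12π·22n))

Write N = 22n. Apply Stirling to each factorial:
  (7N)! ~ sqrt(2π·7N) · (7N/e)^(7N),
  N! ~ sqrt(2π N) · (N/e)^N,
  (6N)! ~ sqrt(2π·6N) · (6N/e)^(6N).
The exponential factors combine to (7N)^(7N) / (N^N · (6N)^(6N)) = 7^(7N)/6^(6N) = (7^7/6^6)^N = (823543/46656)^N.
The square-root prefactors combine to sqrt(2π·7N) / (sqrt(2π N)·sqrt(2π·6N)) = sqrt(7 / (2π·6·N)) = sqrt(7/(12π·22n)).
Substituting N = 22n: C(154n, 22n) ~ (823543/46656)^(22n) · sqrt(7/(12π·22n)).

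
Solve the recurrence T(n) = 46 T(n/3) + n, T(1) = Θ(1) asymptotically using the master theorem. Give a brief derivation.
T(n) = Θ(n^(log_3 46))

Master theorem: compare f(n) = n to n^(log_3 46) where log_3 46 ≈ 3.485. Since 1 < log_3 46, we have f(n) = O(n^(log_3 46 − ε)) for some ε > 0 — Case 1. Hence T(n) = Θ(n^(log_3 46)).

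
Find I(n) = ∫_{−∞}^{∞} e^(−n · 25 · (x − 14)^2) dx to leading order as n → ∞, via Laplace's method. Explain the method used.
I(n) = sqrt(π/(25n))

Here φ(x) = 25 · (x − 14)^2 has its unique minimum at x* = 14 with φ(x*) = 0 and φ''(x*) = 50. Laplace's method gives
  I(n) ~ e^(−n φ(x*)) · sqrt(2π / (n · φ''(x*))) = sqrt(2π / (50n)) = sqrt(π/(25n)).
This is exact: substituting u = (x − 14)·sqrt(25n) gives I(n) = (1/sqrt(25n)) ∫_{−∞}^{∞} e^(−u^2) du = sqrt(π/(25n)).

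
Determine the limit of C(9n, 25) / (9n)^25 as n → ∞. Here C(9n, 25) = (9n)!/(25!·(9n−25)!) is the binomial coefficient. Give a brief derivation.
lim = 1/25! = 1/15511210043330985984000000

With N = 9n → ∞: C(N, 25) / N^25 = [N(N−1)…(N−24)] / (25! · N^25) = (1/25!) · 1 · (1 − 1/(9n)) · … · (1 − 24/(9n)). Each factor → 1 as N → ∞, so the limit is 1/25! = 1/15511210043330985984000000.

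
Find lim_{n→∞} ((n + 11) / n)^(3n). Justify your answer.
lim = e^33

Rewrite as (1 + 11/n)^(3n). By the standard limit (1 + x/n)^n → e^x, we have (1 + 11/n)^n → e^11, and raising to the 3rd power gives e^33.
More precisely, ln[(1 + 11/n)^(3n)] = 3n · ln(1 + 11/n) = 3n · (11/n + O(1/n^2)) = 33 + O(1/n) → 33.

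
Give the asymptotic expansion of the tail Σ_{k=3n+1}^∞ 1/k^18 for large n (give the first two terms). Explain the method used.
Σ_{k>3n} 1/k^18 = 1/(17 · (3n)^17) − 1/(2 · (3n)^18) + O(1/(3n)^19)

Compare to the integral: ∫_{3n}^∞ x^(−18) dx = [−x^(−17)/17]_{3n}^∞ = 1/((18−1)·(3n)^17). The Euler-Maclaurin correction adds −f(3n)/2 = −1/(2·(3n)^18). Euler-Maclaurin then gives
  Σ_{k>3n} 1/k^18 = ∫_{3n}^∞ dx/x^18 − 1/(2·(3n)^18) + O(1/(3n)^19).
(Equivalently this is ζ(18) − Σ_{k≤3n} 1/k^18.)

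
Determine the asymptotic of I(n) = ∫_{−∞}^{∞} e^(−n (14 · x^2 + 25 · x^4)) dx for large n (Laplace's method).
I(n) ~ sqrt(π/(14n))

φ(x) = 14 · x^2 + 25 · x^4 has its unique global minimum at x* = 0 (since φ'(x) = 28x + 100x^3 = 0 only at x = 0 for real x with both coefficients positive, and φ → ∞ as |x| → ∞). At x* = 0, φ(0) = 0 and φ''(0) = 28. Laplace's method then gives
  I(n) ~ sqrt(2π / (n · φ''(0))) · e^(−n φ(0)) = sqrt(2π / (28n)) = sqrt(π/(14n)).
The 25 · x^4 term contributes only at subleading order (an O(1/n) relative correction).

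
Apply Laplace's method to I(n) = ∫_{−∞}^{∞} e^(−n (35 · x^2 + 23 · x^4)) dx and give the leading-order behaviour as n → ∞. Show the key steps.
I(n) ~ sqrt(π/(35n))

φ(x) = 35 · x^2 + 23 · x^4 has its unique global minimum at x* = 0 (since φ'(x) = 70x + 92x^3 = 0 only at x = 0 for real x with both coefficients positive, and φ → ∞ as |x| → ∞). At x* = 0, φ(0) = 0 and φ''(0) = 70. Laplace's method then gives
  I(n) ~ sqrt(2π / (n · φ''(0))) · e^(−n φ(0)) = sqrt(2π / (70n)) = sqrt(π/(35n)).
The 23 · x^4 term contributes only at subleading order (an O(1/n) relative correction).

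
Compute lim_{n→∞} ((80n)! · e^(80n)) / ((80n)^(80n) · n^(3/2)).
lim = 0

Stirling: (80n)! ~ sqrt(2π·80n) · (80n/e)^(80n). Hence
  (80n)! · e^(80n) / (80n)^(80n) ~ sqrt(2π·80n).
Dividing by n^(3/2): sqrt(2π·80n) / n^(3/2) = sqrt(2π·80) · n^((1−3)/2), so the expression behaves like sqrt(2π·80) · n^((1−3)/2) → 0.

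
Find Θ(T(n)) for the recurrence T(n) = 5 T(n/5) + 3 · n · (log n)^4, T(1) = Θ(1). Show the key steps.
T(n) = Θ(n · (log n)^5)

Here log_5 5 = 1 and f(n) = 3 · n · (log n)^4 = Θ(n^(log_5 5) · (log n)^4). This is the extended Case 2 of the master theorem (f matches the critical exponent up to log factors), giving T(n) = Θ(n^(log_5 5) · (log n)^(4+1)) = Θ(n · (log n)^5).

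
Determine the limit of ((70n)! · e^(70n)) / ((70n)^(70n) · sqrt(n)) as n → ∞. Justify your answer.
lim = sqrt(2π·70)

Stirling: (70n)! ~ sqrt(2π·70n) · (70n/e)^(70n). Hence
  (70n)! · e^(70n) / (70n)^(70n) ~ sqrt(2π·70n).
Dividing by sqrt(n): sqrt(2π·70n) / sqrt(n) = sqrt(2π·70) · n^((1−1)/2), so the limit is sqrt(2π·70).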